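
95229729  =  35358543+59871186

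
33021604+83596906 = 116618510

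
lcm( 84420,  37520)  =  337680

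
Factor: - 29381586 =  - 2^1*3^1*13^1 * 376687^1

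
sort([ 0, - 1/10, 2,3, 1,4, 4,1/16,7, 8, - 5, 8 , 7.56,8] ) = [ - 5, - 1/10,0, 1/16, 1,2,3,4,4,7,7.56,8,8,8]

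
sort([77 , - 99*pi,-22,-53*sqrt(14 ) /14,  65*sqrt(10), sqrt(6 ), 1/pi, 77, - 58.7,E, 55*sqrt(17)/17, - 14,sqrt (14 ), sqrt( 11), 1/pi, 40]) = [  -  99*pi, - 58.7, - 22, - 53*sqrt(14)/14, - 14, 1/pi, 1/pi, sqrt (6 )  ,  E, sqrt (11 ), sqrt(14), 55*sqrt( 17)/17, 40, 77, 77,65*sqrt( 10 ) ]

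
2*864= 1728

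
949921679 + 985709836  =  1935631515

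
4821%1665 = 1491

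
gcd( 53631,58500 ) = 9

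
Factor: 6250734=2^1 * 3^2*7^2*19^1*373^1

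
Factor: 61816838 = 2^1*73^1*423403^1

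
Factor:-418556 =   -  2^2*104639^1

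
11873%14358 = 11873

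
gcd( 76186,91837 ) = 1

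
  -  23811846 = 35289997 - 59101843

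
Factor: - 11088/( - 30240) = 2^(-1)*3^( - 1) * 5^( - 1 )*11^1=11/30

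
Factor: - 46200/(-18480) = 5/2=2^( - 1 )*5^1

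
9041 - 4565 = 4476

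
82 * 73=5986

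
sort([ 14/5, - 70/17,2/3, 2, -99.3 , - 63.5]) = [ - 99.3,- 63.5, - 70/17, 2/3, 2, 14/5]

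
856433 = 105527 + 750906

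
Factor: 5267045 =5^1* 7^1 *61^1*2467^1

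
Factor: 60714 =2^1*3^2*3373^1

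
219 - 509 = -290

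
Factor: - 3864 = - 2^3*3^1 * 7^1*23^1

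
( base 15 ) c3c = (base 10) 2757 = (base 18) 893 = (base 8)5305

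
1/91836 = 1/91836 = 0.00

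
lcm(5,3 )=15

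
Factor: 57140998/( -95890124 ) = -2^( - 1)*11^( - 1 )*29^( -1)*31^1*75149^( - 1)*921629^1 = - 28570499/47945062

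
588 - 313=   275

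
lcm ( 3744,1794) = 86112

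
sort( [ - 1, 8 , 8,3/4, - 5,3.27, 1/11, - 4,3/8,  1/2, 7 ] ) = [ - 5, - 4, - 1, 1/11, 3/8,1/2, 3/4, 3.27, 7,8,8 ]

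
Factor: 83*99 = 8217  =  3^2*11^1*83^1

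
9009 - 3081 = 5928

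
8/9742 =4/4871 =0.00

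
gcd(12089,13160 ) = 7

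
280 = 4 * 70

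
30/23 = 30/23 =1.30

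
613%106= 83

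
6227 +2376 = 8603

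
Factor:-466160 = -2^4  *  5^1*5827^1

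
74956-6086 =68870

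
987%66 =63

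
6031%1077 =646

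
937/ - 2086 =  - 1 + 1149/2086 = - 0.45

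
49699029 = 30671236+19027793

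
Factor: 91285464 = 2^3*3^1*3803561^1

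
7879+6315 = 14194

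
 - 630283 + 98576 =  - 531707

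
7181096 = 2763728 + 4417368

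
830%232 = 134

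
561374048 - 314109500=247264548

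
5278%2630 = 18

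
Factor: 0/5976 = 0^1 = 0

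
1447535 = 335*4321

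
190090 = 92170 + 97920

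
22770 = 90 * 253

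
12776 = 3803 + 8973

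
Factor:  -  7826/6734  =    -  43/37 = - 37^(-1)*43^1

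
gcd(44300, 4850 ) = 50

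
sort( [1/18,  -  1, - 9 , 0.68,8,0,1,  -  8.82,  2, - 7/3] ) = [ - 9, - 8.82, - 7/3, - 1,  0,  1/18, 0.68,1,  2, 8]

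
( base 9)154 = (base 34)3S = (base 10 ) 130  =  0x82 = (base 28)4i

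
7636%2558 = 2520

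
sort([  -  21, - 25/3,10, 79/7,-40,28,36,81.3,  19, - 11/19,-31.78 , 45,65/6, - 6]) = [ - 40, -31.78, - 21,-25/3, - 6, - 11/19,10,65/6,79/7, 19, 28 , 36,45, 81.3 ]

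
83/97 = 83/97 = 0.86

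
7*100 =700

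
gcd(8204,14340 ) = 4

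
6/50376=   1/8396   =  0.00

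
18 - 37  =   - 19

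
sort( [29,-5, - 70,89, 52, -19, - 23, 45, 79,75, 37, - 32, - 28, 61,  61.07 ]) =[ - 70,-32,-28, - 23, - 19 , - 5, 29, 37,45, 52, 61, 61.07, 75, 79, 89 ]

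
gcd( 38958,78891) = 3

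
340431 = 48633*7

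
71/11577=71/11577 = 0.01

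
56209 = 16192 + 40017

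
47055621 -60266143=-13210522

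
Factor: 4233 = 3^1*17^1* 83^1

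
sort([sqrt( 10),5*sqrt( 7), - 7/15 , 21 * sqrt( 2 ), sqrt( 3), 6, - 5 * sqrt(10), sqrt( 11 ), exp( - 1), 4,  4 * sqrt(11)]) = [ - 5 * sqrt(10), - 7/15,exp( - 1), sqrt( 3), sqrt( 10 ), sqrt( 11), 4, 6, 5*sqrt( 7), 4 * sqrt ( 11),21 * sqrt( 2 ) ] 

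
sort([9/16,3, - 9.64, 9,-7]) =[ - 9.64,  -  7,9/16,3,9 ]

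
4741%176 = 165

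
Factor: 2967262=2^1*1483631^1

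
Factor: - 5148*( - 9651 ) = 2^2*3^3*11^1 * 13^1*3217^1 = 49683348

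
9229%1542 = 1519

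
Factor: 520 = 2^3*5^1*13^1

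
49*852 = 41748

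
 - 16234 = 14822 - 31056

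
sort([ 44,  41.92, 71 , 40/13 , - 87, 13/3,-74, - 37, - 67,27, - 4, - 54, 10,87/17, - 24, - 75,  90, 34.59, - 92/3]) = [  -  87, - 75, - 74, - 67, - 54, - 37, - 92/3, - 24, - 4,  40/13,13/3,87/17,10, 27 , 34.59, 41.92,  44, 71,90]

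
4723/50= 4723/50= 94.46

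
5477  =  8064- 2587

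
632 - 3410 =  - 2778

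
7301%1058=953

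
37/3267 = 37/3267 =0.01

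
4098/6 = 683 = 683.00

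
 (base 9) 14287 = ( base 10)9718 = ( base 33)8ug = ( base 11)7335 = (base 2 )10010111110110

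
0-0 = 0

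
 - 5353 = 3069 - 8422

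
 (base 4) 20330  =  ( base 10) 572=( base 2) 1000111100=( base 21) 165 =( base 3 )210012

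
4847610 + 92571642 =97419252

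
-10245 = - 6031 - 4214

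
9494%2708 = 1370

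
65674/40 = 32837/20  =  1641.85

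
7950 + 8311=16261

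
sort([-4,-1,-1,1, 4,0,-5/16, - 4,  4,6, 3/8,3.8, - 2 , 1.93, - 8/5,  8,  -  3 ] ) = [ - 4,- 4,-3, - 2,-8/5 ,-1,-1,-5/16,0, 3/8, 1, 1.93 , 3.8, 4,4,6,8]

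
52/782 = 26/391= 0.07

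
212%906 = 212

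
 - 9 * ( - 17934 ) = 161406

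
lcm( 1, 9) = 9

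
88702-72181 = 16521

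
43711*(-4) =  - 174844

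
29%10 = 9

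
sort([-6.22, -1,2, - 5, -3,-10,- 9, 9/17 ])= [ - 10, - 9, - 6.22 ,  -  5, - 3, - 1,9/17,2]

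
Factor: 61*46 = 2806 = 2^1*23^1*61^1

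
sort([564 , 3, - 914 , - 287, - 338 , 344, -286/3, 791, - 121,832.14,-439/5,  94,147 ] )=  [- 914,-338, - 287 , - 121,-286/3, - 439/5,  3, 94,147,344,564, 791,832.14] 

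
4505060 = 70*64358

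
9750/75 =130  =  130.00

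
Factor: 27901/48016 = 2^(-4 )  *  3001^( - 1) * 27901^1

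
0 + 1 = 1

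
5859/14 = 837/2 =418.50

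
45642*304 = 13875168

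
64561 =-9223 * ( - 7)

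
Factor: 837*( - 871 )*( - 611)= 445435497 = 3^3 * 13^2*  31^1*47^1*67^1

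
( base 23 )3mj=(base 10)2112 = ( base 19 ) 5g3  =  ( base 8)4100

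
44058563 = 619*71177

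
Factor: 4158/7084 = 2^(-1)*3^3*23^(-1 ) = 27/46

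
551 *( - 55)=  -  30305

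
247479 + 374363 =621842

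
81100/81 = 81100/81=1001.23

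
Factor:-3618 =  - 2^1*3^3 * 67^1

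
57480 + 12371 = 69851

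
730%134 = 60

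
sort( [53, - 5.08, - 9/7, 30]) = [-5.08,  -  9/7,30,  53 ] 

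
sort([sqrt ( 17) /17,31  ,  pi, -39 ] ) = [ - 39  ,  sqrt(17 )/17,pi,31 ] 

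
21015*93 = 1954395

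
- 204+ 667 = 463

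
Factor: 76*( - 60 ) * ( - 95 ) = 433200 = 2^4*3^1* 5^2*19^2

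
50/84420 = 5/8442 = 0.00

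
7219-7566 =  - 347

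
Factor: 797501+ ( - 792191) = 5310 = 2^1 * 3^2*5^1*59^1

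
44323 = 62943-18620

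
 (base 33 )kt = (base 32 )LH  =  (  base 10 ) 689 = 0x2B1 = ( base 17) 269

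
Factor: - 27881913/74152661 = -3^1*11^( - 1 )*71^1 *223^1*587^1* 6741151^(-1) 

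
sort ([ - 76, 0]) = [  -  76,0 ] 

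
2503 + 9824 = 12327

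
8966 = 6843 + 2123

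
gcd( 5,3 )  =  1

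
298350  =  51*5850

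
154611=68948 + 85663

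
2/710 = 1/355 = 0.00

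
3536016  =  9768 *362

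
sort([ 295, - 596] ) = [- 596,  295]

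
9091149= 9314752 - 223603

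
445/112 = 445/112 = 3.97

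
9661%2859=1084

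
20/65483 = 20/65483 = 0.00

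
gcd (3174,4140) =138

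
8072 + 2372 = 10444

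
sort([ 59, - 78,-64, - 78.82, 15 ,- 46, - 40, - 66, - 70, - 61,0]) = [ - 78.82, - 78, -70, - 66, - 64, - 61,-46, - 40 , 0,15, 59]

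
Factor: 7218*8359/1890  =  3351959/105=3^(  -  1 )*5^( - 1)*7^(-1) * 13^1*401^1*  643^1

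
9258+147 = 9405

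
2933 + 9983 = 12916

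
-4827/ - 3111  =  1609/1037 = 1.55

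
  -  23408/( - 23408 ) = 1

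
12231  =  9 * 1359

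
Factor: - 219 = - 3^1*73^1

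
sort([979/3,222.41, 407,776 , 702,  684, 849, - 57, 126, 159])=[  -  57, 126,159, 222.41,979/3, 407,684,702, 776, 849 ]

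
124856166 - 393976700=  -  269120534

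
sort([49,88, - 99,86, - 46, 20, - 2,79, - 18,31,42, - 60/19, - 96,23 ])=[- 99,-96 , - 46, - 18, -60/19 ,  -  2 , 20 , 23, 31,42,49, 79,  86, 88 ] 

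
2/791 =2/791 = 0.00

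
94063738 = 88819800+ 5243938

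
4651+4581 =9232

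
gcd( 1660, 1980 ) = 20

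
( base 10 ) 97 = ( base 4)1201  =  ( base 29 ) 3a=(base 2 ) 1100001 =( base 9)117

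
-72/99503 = - 1 + 99431/99503 =- 0.00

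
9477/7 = 9477/7 =1353.86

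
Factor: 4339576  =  2^3 * 542447^1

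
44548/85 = 524 + 8/85 = 524.09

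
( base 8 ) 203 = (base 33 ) 3w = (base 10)131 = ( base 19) 6h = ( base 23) 5G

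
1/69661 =1/69661 = 0.00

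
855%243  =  126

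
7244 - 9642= -2398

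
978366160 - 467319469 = 511046691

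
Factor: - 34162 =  - 2^1*19^1*29^1*31^1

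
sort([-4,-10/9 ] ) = [-4 ,- 10/9] 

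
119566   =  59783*2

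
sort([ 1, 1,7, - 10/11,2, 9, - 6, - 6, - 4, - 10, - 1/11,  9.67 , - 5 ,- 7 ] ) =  [ - 10, - 7, - 6, - 6, - 5, - 4, -10/11 , - 1/11, 1, 1, 2, 7,9, 9.67]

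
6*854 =5124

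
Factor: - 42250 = - 2^1*5^3*13^2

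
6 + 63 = 69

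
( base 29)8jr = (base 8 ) 16212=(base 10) 7306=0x1c8a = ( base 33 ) 6nd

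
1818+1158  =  2976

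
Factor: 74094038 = 2^1  *  71^1*521789^1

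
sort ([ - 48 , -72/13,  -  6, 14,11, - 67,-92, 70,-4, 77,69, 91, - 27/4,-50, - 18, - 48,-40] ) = [ - 92, - 67,-50,  -  48, - 48,  -  40,-18, - 27/4,-6, - 72/13, - 4  ,  11, 14,69, 70, 77, 91]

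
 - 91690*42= - 3850980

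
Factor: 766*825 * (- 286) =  - 2^2 *3^1  *5^2*11^2*13^1*383^1 = - 180737700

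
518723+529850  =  1048573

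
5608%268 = 248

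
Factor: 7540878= 2^1*3^1*1256813^1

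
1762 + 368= 2130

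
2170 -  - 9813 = 11983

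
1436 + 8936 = 10372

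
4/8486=2/4243 = 0.00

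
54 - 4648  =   - 4594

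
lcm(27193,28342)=2012282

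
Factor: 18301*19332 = 353794932 = 2^2*3^3*179^1*18301^1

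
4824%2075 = 674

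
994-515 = 479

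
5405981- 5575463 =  - 169482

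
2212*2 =4424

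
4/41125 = 4/41125 = 0.00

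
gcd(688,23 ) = 1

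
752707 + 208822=961529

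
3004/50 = 1502/25=60.08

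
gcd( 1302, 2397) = 3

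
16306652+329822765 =346129417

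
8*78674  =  629392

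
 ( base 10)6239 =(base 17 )14a0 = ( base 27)8f2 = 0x185f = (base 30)6RT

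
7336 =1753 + 5583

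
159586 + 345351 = 504937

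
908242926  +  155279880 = 1063522806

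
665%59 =16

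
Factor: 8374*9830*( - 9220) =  - 758957392400 = -2^4*5^2*53^1*79^1 * 461^1*983^1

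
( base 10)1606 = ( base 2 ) 11001000110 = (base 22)370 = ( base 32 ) 1I6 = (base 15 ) 721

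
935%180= 35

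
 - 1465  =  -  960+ - 505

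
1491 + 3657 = 5148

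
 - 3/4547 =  - 1 + 4544/4547 = - 0.00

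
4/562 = 2/281 = 0.01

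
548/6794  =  274/3397 = 0.08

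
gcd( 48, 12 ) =12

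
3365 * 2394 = 8055810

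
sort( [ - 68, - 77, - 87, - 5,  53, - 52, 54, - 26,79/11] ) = [ - 87 , - 77 , - 68, - 52, - 26, - 5, 79/11,53, 54]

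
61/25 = 2 + 11/25 = 2.44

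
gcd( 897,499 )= 1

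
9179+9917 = 19096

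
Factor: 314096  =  2^4 * 67^1*293^1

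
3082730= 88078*35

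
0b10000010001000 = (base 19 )1416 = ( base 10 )8328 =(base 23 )FH2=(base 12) 49A0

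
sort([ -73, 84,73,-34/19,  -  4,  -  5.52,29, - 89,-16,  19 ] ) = [-89,-73, - 16,-5.52, - 4, - 34/19, 19,29, 73, 84]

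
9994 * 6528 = 65240832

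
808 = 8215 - 7407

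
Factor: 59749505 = 5^1*41^1*223^1*1307^1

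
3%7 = 3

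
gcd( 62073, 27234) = 9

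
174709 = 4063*43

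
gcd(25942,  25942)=25942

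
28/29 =28/29 = 0.97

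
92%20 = 12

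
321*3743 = 1201503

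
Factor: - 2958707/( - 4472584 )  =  2^(-3) * 271^( - 1 )*2063^( - 1)*2958707^1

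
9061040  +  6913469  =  15974509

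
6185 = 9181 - 2996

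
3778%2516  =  1262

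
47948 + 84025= 131973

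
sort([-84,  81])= [-84,  81 ]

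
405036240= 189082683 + 215953557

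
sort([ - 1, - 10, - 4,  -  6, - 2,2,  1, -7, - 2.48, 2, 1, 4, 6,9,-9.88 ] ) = [-10, - 9.88, - 7, - 6,  -  4, - 2.48, - 2,  -  1, 1,1, 2, 2, 4,6, 9] 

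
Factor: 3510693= 3^2*390077^1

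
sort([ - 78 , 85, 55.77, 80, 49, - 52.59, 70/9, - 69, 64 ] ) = [ - 78,-69 , - 52.59, 70/9,49,55.77, 64, 80,85 ] 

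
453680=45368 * 10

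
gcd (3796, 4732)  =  52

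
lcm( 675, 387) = 29025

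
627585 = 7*89655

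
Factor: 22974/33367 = 42/61 = 2^1*3^1*7^1*61^(-1 ) 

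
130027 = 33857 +96170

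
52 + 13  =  65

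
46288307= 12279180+34009127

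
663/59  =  11 + 14/59=   11.24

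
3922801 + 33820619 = 37743420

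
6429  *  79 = 507891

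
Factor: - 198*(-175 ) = 34650 = 2^1*3^2*5^2*7^1 *11^1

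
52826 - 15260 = 37566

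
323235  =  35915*9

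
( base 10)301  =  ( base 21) e7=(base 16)12d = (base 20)f1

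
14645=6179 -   -  8466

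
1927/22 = 1927/22 = 87.59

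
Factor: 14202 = 2^1*3^3*263^1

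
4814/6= 802+1/3 = 802.33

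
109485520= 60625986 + 48859534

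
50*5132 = 256600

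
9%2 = 1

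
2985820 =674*4430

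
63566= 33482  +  30084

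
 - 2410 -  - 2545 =135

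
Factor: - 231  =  -3^1 *7^1*11^1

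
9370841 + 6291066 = 15661907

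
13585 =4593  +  8992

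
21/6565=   21/6565 =0.00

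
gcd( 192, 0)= 192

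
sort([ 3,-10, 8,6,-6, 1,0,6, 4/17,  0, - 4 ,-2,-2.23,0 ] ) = [ - 10,-6, - 4,- 2.23, - 2, 0,0, 0,4/17,1 , 3, 6,6, 8] 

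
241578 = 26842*9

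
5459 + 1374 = 6833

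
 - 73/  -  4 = 73/4 = 18.25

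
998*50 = 49900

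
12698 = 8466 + 4232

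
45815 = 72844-27029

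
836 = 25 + 811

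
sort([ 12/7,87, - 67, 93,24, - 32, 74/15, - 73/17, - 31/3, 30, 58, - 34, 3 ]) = [-67, - 34, - 32,-31/3,-73/17,12/7, 3, 74/15,  24, 30, 58, 87, 93]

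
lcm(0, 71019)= 0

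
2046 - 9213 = -7167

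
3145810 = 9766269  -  6620459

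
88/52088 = 11/6511 = 0.00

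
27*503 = 13581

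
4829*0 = 0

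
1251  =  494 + 757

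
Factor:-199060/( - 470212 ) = 5^1 * 19^(-1)*23^( - 1 )*37^1 = 185/437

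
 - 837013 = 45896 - 882909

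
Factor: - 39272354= - 2^1*11^1* 19^1*47^1 * 1999^1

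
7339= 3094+4245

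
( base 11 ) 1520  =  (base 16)7A6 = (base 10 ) 1958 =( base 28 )2dq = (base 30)258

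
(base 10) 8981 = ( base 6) 105325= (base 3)110022122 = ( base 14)33B7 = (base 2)10001100010101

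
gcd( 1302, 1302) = 1302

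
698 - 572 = 126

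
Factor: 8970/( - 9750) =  - 23/25=-5^ ( - 2)*23^1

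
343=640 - 297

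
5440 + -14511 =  - 9071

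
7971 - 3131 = 4840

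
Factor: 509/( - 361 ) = -19^( - 2)* 509^1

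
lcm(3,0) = 0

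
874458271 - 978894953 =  - 104436682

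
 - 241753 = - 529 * 457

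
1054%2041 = 1054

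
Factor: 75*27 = 2025 = 3^4 * 5^2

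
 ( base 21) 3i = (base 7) 144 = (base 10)81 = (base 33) 2f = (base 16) 51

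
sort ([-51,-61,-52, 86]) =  [ - 61, - 52,-51,86 ] 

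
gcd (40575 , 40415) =5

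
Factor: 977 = 977^1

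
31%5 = 1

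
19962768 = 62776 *318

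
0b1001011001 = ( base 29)KL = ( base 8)1131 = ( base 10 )601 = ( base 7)1516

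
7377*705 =5200785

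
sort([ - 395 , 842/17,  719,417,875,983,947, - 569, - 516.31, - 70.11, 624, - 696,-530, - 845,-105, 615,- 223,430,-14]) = [ - 845, - 696, - 569, - 530, - 516.31,-395, - 223, -105,-70.11, - 14, 842/17,417, 430, 615,624,719, 875, 947, 983]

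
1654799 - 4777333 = -3122534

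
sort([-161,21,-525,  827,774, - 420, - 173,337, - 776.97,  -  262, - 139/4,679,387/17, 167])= [- 776.97, - 525, - 420, - 262, - 173, - 161,-139/4,21,387/17,167,337, 679,774, 827]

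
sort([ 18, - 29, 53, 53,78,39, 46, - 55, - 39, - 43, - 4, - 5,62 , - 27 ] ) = [ - 55, - 43, - 39, - 29, - 27, - 5, - 4, 18,39,46, 53,53 , 62,78]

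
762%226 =84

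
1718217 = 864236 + 853981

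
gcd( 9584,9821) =1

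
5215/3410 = 1043/682 = 1.53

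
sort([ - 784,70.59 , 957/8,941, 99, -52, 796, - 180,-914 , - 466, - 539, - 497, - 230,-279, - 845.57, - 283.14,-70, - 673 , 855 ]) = [ - 914, - 845.57, - 784,-673, - 539, - 497, - 466, - 283.14, - 279, - 230, - 180, - 70,-52,70.59,99,957/8,796,855,941] 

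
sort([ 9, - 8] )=[ - 8,9 ] 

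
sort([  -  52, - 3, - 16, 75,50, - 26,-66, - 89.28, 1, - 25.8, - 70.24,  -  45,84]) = [ - 89.28 , - 70.24, - 66 , - 52, - 45 , - 26, - 25.8, - 16, - 3,1,50,75,  84]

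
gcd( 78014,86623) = 1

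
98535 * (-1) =-98535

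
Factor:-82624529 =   -  13^1*6355733^1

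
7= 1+6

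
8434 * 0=0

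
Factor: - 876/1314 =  - 2^1*3^( - 1) = - 2/3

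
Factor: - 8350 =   -  2^1*5^2 * 167^1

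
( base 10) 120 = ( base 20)60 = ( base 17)71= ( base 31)3r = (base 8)170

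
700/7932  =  175/1983  =  0.09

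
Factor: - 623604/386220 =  - 331/205 = - 5^( - 1 )*41^(- 1)*331^1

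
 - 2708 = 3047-5755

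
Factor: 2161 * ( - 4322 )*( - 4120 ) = 2^4*5^1 * 103^1*2161^2  =  38480149040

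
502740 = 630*798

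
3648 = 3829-181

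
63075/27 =21025/9  =  2336.11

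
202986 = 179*1134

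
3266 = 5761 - 2495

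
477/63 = 7+4/7 = 7.57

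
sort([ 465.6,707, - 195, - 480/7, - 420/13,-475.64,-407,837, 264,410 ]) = [ - 475.64, - 407, - 195 , - 480/7, - 420/13 , 264,410, 465.6,707,837 ] 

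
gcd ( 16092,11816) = 4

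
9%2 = 1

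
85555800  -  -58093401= 143649201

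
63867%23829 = 16209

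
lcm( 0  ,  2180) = 0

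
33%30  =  3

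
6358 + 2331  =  8689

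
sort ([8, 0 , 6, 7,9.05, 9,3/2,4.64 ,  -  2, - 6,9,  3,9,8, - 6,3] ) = [ - 6, - 6, - 2,0,3/2,3,3, 4.64, 6 , 7, 8, 8, 9,9,9,9.05] 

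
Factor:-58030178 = - 2^1*29015089^1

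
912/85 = 10 + 62/85 = 10.73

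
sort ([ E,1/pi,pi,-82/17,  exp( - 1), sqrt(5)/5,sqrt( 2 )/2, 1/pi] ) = [ - 82/17,1/pi, 1/pi, exp (-1 ),sqrt(5) /5, sqrt(2 ) /2, E,pi]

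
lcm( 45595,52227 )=2872485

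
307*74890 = 22991230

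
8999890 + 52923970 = 61923860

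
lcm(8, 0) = 0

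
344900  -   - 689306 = 1034206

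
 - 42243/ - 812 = 42243/812 = 52.02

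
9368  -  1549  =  7819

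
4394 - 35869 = - 31475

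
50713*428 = 21705164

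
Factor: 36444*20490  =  2^3*3^2*5^1*683^1*3037^1  =  746737560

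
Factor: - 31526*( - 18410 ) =580393660 =2^2*5^1*7^1*11^1*263^1*1433^1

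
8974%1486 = 58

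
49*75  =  3675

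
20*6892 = 137840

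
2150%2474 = 2150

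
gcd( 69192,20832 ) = 744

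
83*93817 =7786811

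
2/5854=1/2927 = 0.00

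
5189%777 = 527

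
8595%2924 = 2747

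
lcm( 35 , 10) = 70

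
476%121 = 113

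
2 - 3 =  - 1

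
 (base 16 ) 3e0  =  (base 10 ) 992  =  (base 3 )1100202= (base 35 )sc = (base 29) 156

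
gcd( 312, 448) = 8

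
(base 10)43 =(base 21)21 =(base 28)1F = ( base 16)2b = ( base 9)47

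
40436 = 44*919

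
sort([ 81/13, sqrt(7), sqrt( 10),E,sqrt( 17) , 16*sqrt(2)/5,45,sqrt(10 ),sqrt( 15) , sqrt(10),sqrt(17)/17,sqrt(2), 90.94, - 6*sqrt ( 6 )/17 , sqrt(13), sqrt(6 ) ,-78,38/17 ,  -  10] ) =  [ - 78, - 10, - 6* sqrt(6) /17, sqrt (17)/17, sqrt( 2),38/17 , sqrt( 6), sqrt(7),E , sqrt(10 ),sqrt(10 ),  sqrt(10), sqrt(13), sqrt(15),sqrt(17 ) , 16 * sqrt(2 ) /5 , 81/13 , 45 , 90.94 ]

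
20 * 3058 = 61160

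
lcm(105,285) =1995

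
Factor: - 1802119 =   -  11^1 * 17^1 * 23^1 * 419^1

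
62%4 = 2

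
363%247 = 116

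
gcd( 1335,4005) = 1335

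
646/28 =323/14  =  23.07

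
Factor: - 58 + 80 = 22 =2^1*11^1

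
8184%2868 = 2448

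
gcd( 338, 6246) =2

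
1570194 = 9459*166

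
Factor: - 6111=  - 3^2 * 7^1 * 97^1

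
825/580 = 165/116  =  1.42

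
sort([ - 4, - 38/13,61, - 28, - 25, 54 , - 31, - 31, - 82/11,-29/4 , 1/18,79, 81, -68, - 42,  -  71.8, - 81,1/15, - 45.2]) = [ - 81,  -  71.8, - 68 , - 45.2, - 42,- 31,-31, - 28, - 25, - 82/11, - 29/4, - 4,- 38/13, 1/18,1/15,54, 61,79, 81]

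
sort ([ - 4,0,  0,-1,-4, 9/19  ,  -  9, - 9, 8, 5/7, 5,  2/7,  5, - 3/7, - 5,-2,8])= [ - 9, - 9, -5, - 4, - 4, - 2, - 1,-3/7 , 0,  0, 2/7 , 9/19,5/7,  5, 5, 8,8]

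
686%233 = 220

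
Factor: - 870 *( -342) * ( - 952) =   -  2^5*3^3 *5^1*7^1*17^1 * 19^1 * 29^1 = -283258080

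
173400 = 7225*24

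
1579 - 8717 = -7138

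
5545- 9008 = -3463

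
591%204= 183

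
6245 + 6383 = 12628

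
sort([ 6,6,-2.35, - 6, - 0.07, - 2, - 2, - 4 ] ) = [ - 6, - 4, - 2.35, - 2 , - 2, - 0.07,6 , 6] 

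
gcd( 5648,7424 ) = 16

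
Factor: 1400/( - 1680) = -2^(-1 )*3^( - 1) * 5^1 = - 5/6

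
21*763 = 16023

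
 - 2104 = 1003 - 3107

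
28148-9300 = 18848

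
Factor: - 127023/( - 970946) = 2^ ( - 1 ) * 3^1 * 13^1*257^( - 1 ) * 1889^( - 1)* 3257^1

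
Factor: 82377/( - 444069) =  - 3051/16447 = - 3^3 *113^1*16447^( - 1)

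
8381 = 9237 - 856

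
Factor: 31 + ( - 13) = 18 = 2^1 *3^2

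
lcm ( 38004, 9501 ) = 38004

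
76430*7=535010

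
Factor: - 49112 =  - 2^3*  7^1 * 877^1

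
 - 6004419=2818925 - 8823344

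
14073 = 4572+9501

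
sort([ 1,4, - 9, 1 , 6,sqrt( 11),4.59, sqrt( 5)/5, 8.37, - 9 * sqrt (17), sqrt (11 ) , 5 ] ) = [ - 9 * sqrt(17),-9, sqrt(5) /5,1, 1, sqrt(11),sqrt( 11), 4, 4.59,5, 6, 8.37]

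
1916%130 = 96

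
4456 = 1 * 4456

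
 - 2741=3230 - 5971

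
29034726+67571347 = 96606073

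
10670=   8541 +2129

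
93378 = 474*197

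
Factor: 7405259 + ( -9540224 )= - 3^1 * 5^1*7^1 * 20333^1 = - 2134965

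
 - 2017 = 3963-5980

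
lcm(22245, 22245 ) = 22245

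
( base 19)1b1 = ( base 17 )1ga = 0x23b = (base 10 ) 571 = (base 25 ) ML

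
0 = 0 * 7825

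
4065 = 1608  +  2457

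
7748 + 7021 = 14769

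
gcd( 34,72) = 2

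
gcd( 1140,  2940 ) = 60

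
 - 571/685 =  - 1 + 114/685 = - 0.83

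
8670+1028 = 9698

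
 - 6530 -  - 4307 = - 2223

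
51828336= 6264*8274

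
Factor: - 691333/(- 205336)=2^(  -  3) * 25667^( - 1)*691333^1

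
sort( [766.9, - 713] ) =[ - 713, 766.9 ]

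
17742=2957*6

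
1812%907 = 905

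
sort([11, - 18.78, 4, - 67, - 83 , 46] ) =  [ - 83,  -  67, - 18.78,4,  11, 46] 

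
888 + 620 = 1508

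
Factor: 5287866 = 2^1*3^1*881311^1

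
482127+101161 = 583288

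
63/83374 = 63/83374  =  0.00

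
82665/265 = 311 + 50/53 = 311.94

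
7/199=7/199 = 0.04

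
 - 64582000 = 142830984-207412984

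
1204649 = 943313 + 261336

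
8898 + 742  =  9640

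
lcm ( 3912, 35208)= 35208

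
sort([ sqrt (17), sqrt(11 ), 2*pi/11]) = [2 *pi/11, sqrt(11), sqrt( 17) ]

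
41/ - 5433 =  - 1 + 5392/5433 = -  0.01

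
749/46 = 16 + 13/46 = 16.28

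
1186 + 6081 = 7267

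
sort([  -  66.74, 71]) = [ - 66.74, 71]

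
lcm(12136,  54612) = 109224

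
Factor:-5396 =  - 2^2*19^1 *71^1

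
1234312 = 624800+609512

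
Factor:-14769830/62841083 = -2^1*5^1*23^( - 1 )*1476983^1*  2732221^( - 1 )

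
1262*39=49218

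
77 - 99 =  - 22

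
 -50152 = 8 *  (-6269)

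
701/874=701/874 = 0.80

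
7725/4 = 7725/4 = 1931.25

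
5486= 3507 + 1979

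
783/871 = 783/871 = 0.90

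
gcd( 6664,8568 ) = 952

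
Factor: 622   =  2^1*311^1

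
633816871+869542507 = 1503359378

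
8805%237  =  36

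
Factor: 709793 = 7^1*101399^1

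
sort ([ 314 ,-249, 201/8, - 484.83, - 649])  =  [- 649,-484.83,- 249, 201/8, 314 ]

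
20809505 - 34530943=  - 13721438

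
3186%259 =78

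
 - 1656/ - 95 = 17 + 41/95 =17.43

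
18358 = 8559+9799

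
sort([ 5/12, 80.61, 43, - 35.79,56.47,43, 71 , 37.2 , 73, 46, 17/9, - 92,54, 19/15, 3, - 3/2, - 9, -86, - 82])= [ - 92, - 86, - 82,  -  35.79, - 9, - 3/2,5/12,  19/15, 17/9, 3, 37.2,43, 43, 46, 54, 56.47,71,  73  ,  80.61]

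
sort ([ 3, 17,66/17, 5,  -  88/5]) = [ - 88/5,3,66/17, 5, 17]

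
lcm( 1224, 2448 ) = 2448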